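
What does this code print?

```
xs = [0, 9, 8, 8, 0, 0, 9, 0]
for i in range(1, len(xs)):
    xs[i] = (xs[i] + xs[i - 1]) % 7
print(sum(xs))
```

i=1: xs[1] = (9+0)%7 = 2 → [0, 2, 8, 8, 0, 0, 9, 0]
i=2: xs[2] = (8+2)%7 = 3 → [0, 2, 3, 8, 0, 0, 9, 0]
i=3: xs[3] = (8+3)%7 = 4 → [0, 2, 3, 4, 0, 0, 9, 0]
i=4: xs[4] = (0+4)%7 = 4 → [0, 2, 3, 4, 4, 0, 9, 0]
i=5: xs[5] = (0+4)%7 = 4 → [0, 2, 3, 4, 4, 4, 9, 0]
i=6: xs[6] = (9+4)%7 = 6 → [0, 2, 3, 4, 4, 4, 6, 0]
i=7: xs[7] = (0+6)%7 = 6 → [0, 2, 3, 4, 4, 4, 6, 6]
sum = 29

29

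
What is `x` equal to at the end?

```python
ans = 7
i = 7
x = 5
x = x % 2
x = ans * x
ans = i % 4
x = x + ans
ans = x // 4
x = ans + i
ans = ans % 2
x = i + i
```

14

x = 5%2 = 1
x = 7*1 = 7
ans = 7%4 = 3
x = 7+3 = 10
ans = 10//4 = 2
x = 2+7 = 9
ans = 2%2 = 0
x = 7+7 = 14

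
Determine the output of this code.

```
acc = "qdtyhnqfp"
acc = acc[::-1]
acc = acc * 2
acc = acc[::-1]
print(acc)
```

qdtyhnqfpqdtyhnqfp

reverse → 'pfqnhytdq'
repeat ×2 → 'pfqnhytdqpfqnhytdq'
reverse → 'qdtyhnqfpqdtyhnqfp'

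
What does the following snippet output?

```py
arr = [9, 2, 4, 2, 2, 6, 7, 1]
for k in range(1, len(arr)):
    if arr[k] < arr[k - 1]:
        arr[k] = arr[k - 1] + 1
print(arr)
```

k=1: 2<9, arr[1] = 9+1 = 10 → [9, 10, 4, 2, 2, 6, 7, 1]
k=2: 4<10, arr[2] = 10+1 = 11 → [9, 10, 11, 2, 2, 6, 7, 1]
k=3: 2<11, arr[3] = 11+1 = 12 → [9, 10, 11, 12, 2, 6, 7, 1]
k=4: 2<12, arr[4] = 12+1 = 13 → [9, 10, 11, 12, 13, 6, 7, 1]
k=5: 6<13, arr[5] = 13+1 = 14 → [9, 10, 11, 12, 13, 14, 7, 1]
k=6: 7<14, arr[6] = 14+1 = 15 → [9, 10, 11, 12, 13, 14, 15, 1]
k=7: 1<15, arr[7] = 15+1 = 16 → [9, 10, 11, 12, 13, 14, 15, 16]

[9, 10, 11, 12, 13, 14, 15, 16]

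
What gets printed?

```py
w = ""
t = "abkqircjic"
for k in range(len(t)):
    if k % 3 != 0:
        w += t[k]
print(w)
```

k=0: skip
k=1: add 'b' → 'b'
k=2: add 'k' → 'bk'
k=3: skip
k=4: add 'i' → 'bki'
k=5: add 'r' → 'bkir'
k=6: skip
k=7: add 'j' → 'bkirj'
k=8: add 'i' → 'bkirji'
k=9: skip

bkirji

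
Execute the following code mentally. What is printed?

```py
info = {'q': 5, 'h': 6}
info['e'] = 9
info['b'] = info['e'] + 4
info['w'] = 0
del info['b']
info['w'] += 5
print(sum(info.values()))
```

25

info['e'] = 9 → {'q': 5, 'h': 6, 'e': 9}
info['b'] = info['e']+4 = 13 → {'q': 5, 'h': 6, 'e': 9, 'b': 13}
info['w'] = 0 → {'q': 5, 'h': 6, 'e': 9, 'b': 13, 'w': 0}
del 'b' → {'q': 5, 'h': 6, 'e': 9, 'w': 0}
info['w'] = 0+5 = 5 → {'q': 5, 'h': 6, 'e': 9, 'w': 5}
sum of values = 25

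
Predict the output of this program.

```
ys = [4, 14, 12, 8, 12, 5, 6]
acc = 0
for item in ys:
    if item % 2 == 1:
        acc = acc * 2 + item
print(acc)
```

item=4: not odd
item=14: not odd
item=12: not odd
item=8: not odd
item=12: not odd
item=5: odd, acc = 0*2+5 = 5
item=6: not odd

5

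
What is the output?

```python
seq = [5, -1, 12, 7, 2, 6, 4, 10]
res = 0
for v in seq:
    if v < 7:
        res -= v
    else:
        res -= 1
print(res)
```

-19

v=5: <7, res = 0-5 = -5
v=-1: <7, res = (-5)-(-1) = -4
v=12: not <7, res = (-4)-1 = -5
v=7: not <7, res = (-5)-1 = -6
v=2: <7, res = (-6)-2 = -8
v=6: <7, res = (-8)-6 = -14
v=4: <7, res = (-14)-4 = -18
v=10: not <7, res = (-18)-1 = -19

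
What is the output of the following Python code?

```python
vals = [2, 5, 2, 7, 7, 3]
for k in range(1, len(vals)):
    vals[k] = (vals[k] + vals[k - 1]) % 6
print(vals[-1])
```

k=1: vals[1] = (5+2)%6 = 1 → [2, 1, 2, 7, 7, 3]
k=2: vals[2] = (2+1)%6 = 3 → [2, 1, 3, 7, 7, 3]
k=3: vals[3] = (7+3)%6 = 4 → [2, 1, 3, 4, 7, 3]
k=4: vals[4] = (7+4)%6 = 5 → [2, 1, 3, 4, 5, 3]
k=5: vals[5] = (3+5)%6 = 2 → [2, 1, 3, 4, 5, 2]

2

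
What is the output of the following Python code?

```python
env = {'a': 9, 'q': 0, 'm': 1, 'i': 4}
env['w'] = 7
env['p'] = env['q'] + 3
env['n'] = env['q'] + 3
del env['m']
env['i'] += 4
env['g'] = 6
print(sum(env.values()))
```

36

env['w'] = 7 → {'a': 9, 'q': 0, 'm': 1, 'i': 4, 'w': 7}
env['p'] = env['q']+3 = 3 → {'a': 9, 'q': 0, 'm': 1, 'i': 4, 'w': 7, 'p': 3}
env['n'] = env['q']+3 = 3 → {'a': 9, 'q': 0, 'm': 1, 'i': 4, 'w': 7, 'p': 3, 'n': 3}
del 'm' → {'a': 9, 'q': 0, 'i': 4, 'w': 7, 'p': 3, 'n': 3}
env['i'] = 4+4 = 8 → {'a': 9, 'q': 0, 'i': 8, 'w': 7, 'p': 3, 'n': 3}
env['g'] = 6 → {'a': 9, 'q': 0, 'i': 8, 'w': 7, 'p': 3, 'n': 3, 'g': 6}
sum of values = 36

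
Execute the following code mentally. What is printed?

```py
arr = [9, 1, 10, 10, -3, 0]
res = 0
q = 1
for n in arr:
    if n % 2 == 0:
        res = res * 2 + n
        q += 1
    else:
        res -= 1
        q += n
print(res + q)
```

53

n=9: not even, res = 0-1 = -1; q=10
n=1: not even, res = (-1)-1 = -2; q=11
n=10: even, res = (-2)*2+10 = 6; q=12
n=10: even, res = 6*2+10 = 22; q=13
n=-3: not even, res = 22-1 = 21; q=10
n=0: even, res = 21*2+0 = 42; q=11
res+q = 42+11 = 53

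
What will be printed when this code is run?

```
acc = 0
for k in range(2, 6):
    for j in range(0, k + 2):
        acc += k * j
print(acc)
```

207

k=2,j=0: acc = 0+0 = 0
k=2,j=1: acc = 0+2 = 2
k=2,j=2: acc = 2+4 = 6
k=2,j=3: acc = 6+6 = 12
k=3,j=0: acc = 12+0 = 12
k=3,j=1: acc = 12+3 = 15
k=3,j=2: acc = 15+6 = 21
k=3,j=3: acc = 21+9 = 30
k=3,j=4: acc = 30+12 = 42
k=4,j=0: acc = 42+0 = 42
k=4,j=1: acc = 42+4 = 46
k=4,j=2: acc = 46+8 = 54
k=4,j=3: acc = 54+12 = 66
k=4,j=4: acc = 66+16 = 82
k=4,j=5: acc = 82+20 = 102
k=5,j=0: acc = 102+0 = 102
k=5,j=1: acc = 102+5 = 107
k=5,j=2: acc = 107+10 = 117
k=5,j=3: acc = 117+15 = 132
k=5,j=4: acc = 132+20 = 152
k=5,j=5: acc = 152+25 = 177
k=5,j=6: acc = 177+30 = 207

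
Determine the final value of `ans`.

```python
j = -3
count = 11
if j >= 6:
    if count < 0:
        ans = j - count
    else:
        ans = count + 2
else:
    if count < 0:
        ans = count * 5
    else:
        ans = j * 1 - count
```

-14

j=-3, count=11
j >= 6 is False; count < 0 is False
→ ans = j * 1 - count = -14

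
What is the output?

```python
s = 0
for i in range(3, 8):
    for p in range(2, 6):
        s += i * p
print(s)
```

i=3,p=2: s = 0+6 = 6
i=3,p=3: s = 6+9 = 15
i=3,p=4: s = 15+12 = 27
i=3,p=5: s = 27+15 = 42
i=4,p=2: s = 42+8 = 50
i=4,p=3: s = 50+12 = 62
i=4,p=4: s = 62+16 = 78
i=4,p=5: s = 78+20 = 98
i=5,p=2: s = 98+10 = 108
i=5,p=3: s = 108+15 = 123
i=5,p=4: s = 123+20 = 143
i=5,p=5: s = 143+25 = 168
i=6,p=2: s = 168+12 = 180
i=6,p=3: s = 180+18 = 198
i=6,p=4: s = 198+24 = 222
i=6,p=5: s = 222+30 = 252
i=7,p=2: s = 252+14 = 266
i=7,p=3: s = 266+21 = 287
i=7,p=4: s = 287+28 = 315
i=7,p=5: s = 315+35 = 350

350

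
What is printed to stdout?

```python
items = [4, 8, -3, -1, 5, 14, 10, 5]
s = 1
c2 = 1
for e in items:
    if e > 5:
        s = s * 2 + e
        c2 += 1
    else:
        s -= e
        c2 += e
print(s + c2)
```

51

e=4: not >5, s = 1-4 = -3; c2=5
e=8: >5, s = (-3)*2+8 = 2; c2=6
e=-3: not >5, s = 2-(-3) = 5; c2=3
e=-1: not >5, s = 5-(-1) = 6; c2=2
e=5: not >5, s = 6-5 = 1; c2=7
e=14: >5, s = 1*2+14 = 16; c2=8
e=10: >5, s = 16*2+10 = 42; c2=9
e=5: not >5, s = 42-5 = 37; c2=14
s+c2 = 37+14 = 51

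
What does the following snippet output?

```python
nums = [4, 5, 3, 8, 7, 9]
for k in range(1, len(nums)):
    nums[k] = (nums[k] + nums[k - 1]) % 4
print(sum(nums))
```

8

k=1: nums[1] = (5+4)%4 = 1 → [4, 1, 3, 8, 7, 9]
k=2: nums[2] = (3+1)%4 = 0 → [4, 1, 0, 8, 7, 9]
k=3: nums[3] = (8+0)%4 = 0 → [4, 1, 0, 0, 7, 9]
k=4: nums[4] = (7+0)%4 = 3 → [4, 1, 0, 0, 3, 9]
k=5: nums[5] = (9+3)%4 = 0 → [4, 1, 0, 0, 3, 0]
sum = 8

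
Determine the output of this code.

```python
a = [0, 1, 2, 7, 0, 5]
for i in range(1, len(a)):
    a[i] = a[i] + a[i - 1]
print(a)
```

i=1: a[1] = 1+0 = 1 → [0, 1, 2, 7, 0, 5]
i=2: a[2] = 2+1 = 3 → [0, 1, 3, 7, 0, 5]
i=3: a[3] = 7+3 = 10 → [0, 1, 3, 10, 0, 5]
i=4: a[4] = 0+10 = 10 → [0, 1, 3, 10, 10, 5]
i=5: a[5] = 5+10 = 15 → [0, 1, 3, 10, 10, 15]

[0, 1, 3, 10, 10, 15]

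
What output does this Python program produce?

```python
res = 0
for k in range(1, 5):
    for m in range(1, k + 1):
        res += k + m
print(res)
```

k=1,m=1: res = 0+2 = 2
k=2,m=1: res = 2+3 = 5
k=2,m=2: res = 5+4 = 9
k=3,m=1: res = 9+4 = 13
k=3,m=2: res = 13+5 = 18
k=3,m=3: res = 18+6 = 24
k=4,m=1: res = 24+5 = 29
k=4,m=2: res = 29+6 = 35
k=4,m=3: res = 35+7 = 42
k=4,m=4: res = 42+8 = 50

50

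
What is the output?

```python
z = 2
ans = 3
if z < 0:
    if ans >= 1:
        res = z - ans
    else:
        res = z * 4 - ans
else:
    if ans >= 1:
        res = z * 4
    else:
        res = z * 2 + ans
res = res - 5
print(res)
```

z=2, ans=3
z < 0 is False; ans >= 1 is True
→ res = z * 4 = 8
res = 8-5 = 3

3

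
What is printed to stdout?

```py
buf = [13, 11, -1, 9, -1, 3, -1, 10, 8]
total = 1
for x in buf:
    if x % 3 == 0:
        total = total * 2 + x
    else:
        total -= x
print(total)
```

x=13: not %3==0, total = 1-13 = -12
x=11: not %3==0, total = (-12)-11 = -23
x=-1: not %3==0, total = (-23)-(-1) = -22
x=9: %3==0, total = (-22)*2+9 = -35
x=-1: not %3==0, total = (-35)-(-1) = -34
x=3: %3==0, total = (-34)*2+3 = -65
x=-1: not %3==0, total = (-65)-(-1) = -64
x=10: not %3==0, total = (-64)-10 = -74
x=8: not %3==0, total = (-74)-8 = -82

-82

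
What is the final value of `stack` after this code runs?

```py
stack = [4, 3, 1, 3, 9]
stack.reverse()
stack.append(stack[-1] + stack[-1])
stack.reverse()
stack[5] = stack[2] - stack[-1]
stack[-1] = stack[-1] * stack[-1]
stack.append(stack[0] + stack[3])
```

reverse → [9, 3, 1, 3, 4]
append stack[-1]+stack[-1] = 4+4 = 8 → [9, 3, 1, 3, 4, 8]
reverse → [8, 4, 3, 1, 3, 9]
stack[5] = stack[2]-stack[-1] = 3-9 = -6 → [8, 4, 3, 1, 3, -6]
stack[-1] = stack[-1]*stack[-1] = (-6)*(-6) = 36 → [8, 4, 3, 1, 3, 36]
append stack[0]+stack[3] = 8+1 = 9 → [8, 4, 3, 1, 3, 36, 9]

[8, 4, 3, 1, 3, 36, 9]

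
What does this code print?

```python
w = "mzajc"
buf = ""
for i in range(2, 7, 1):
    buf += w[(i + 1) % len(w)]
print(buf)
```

jcmza

i=2: add w[3]='j' → 'j'
i=3: add w[4]='c' → 'jc'
i=4: add w[0]='m' → 'jcm'
i=5: add w[1]='z' → 'jcmz'
i=6: add w[2]='a' → 'jcmza'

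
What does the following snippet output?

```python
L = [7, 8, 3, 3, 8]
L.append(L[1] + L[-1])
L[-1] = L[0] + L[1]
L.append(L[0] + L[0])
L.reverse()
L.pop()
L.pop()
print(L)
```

[14, 15, 8, 3, 3]

append L[1]+L[-1] = 8+8 = 16 → [7, 8, 3, 3, 8, 16]
L[-1] = L[0]+L[1] = 7+8 = 15 → [7, 8, 3, 3, 8, 15]
append L[0]+L[0] = 7+7 = 14 → [7, 8, 3, 3, 8, 15, 14]
reverse → [14, 15, 8, 3, 3, 8, 7]
pop() removes 7 → [14, 15, 8, 3, 3, 8]
pop() removes 8 → [14, 15, 8, 3, 3]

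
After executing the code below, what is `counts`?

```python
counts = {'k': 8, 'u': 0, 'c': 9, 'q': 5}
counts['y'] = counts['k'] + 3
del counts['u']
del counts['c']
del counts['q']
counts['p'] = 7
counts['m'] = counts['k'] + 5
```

counts['y'] = counts['k']+3 = 11 → {'k': 8, 'u': 0, 'c': 9, 'q': 5, 'y': 11}
del 'u' → {'k': 8, 'c': 9, 'q': 5, 'y': 11}
del 'c' → {'k': 8, 'q': 5, 'y': 11}
del 'q' → {'k': 8, 'y': 11}
counts['p'] = 7 → {'k': 8, 'y': 11, 'p': 7}
counts['m'] = counts['k']+5 = 13 → {'k': 8, 'y': 11, 'p': 7, 'm': 13}

{'k': 8, 'y': 11, 'p': 7, 'm': 13}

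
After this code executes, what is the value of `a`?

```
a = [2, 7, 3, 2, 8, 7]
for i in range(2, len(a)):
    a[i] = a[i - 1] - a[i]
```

[2, 7, 4, 2, -6, -13]

i=2: a[2] = 7-3 = 4 → [2, 7, 4, 2, 8, 7]
i=3: a[3] = 4-2 = 2 → [2, 7, 4, 2, 8, 7]
i=4: a[4] = 2-8 = -6 → [2, 7, 4, 2, -6, 7]
i=5: a[5] = (-6)-7 = -13 → [2, 7, 4, 2, -6, -13]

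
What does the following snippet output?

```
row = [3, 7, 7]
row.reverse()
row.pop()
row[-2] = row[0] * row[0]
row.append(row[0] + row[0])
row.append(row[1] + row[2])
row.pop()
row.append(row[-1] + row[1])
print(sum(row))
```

259

reverse → [7, 7, 3]
pop() removes 3 → [7, 7]
row[-2] = row[0]*row[0] = 7*7 = 49 → [49, 7]
append row[0]+row[0] = 49+49 = 98 → [49, 7, 98]
append row[1]+row[2] = 7+98 = 105 → [49, 7, 98, 105]
pop() removes 105 → [49, 7, 98]
append row[-1]+row[1] = 98+7 = 105 → [49, 7, 98, 105]
sum = 259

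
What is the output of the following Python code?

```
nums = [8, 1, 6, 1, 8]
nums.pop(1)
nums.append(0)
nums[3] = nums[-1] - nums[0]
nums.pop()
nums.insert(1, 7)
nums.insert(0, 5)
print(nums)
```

[5, 8, 7, 6, 1, -8]

pop(1) removes 1 → [8, 6, 1, 8]
append 0 → [8, 6, 1, 8, 0]
nums[3] = nums[-1]-nums[0] = 0-8 = -8 → [8, 6, 1, -8, 0]
pop() removes 0 → [8, 6, 1, -8]
insert 7 at 1 → [8, 7, 6, 1, -8]
insert 5 at 0 → [5, 8, 7, 6, 1, -8]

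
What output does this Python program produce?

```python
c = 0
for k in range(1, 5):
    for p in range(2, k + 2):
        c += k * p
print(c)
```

95

k=1,p=2: c = 0+2 = 2
k=2,p=2: c = 2+4 = 6
k=2,p=3: c = 6+6 = 12
k=3,p=2: c = 12+6 = 18
k=3,p=3: c = 18+9 = 27
k=3,p=4: c = 27+12 = 39
k=4,p=2: c = 39+8 = 47
k=4,p=3: c = 47+12 = 59
k=4,p=4: c = 59+16 = 75
k=4,p=5: c = 75+20 = 95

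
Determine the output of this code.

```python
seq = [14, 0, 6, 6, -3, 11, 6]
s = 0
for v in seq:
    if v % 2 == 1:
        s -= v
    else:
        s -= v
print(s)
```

v=14: not odd, s = 0-14 = -14
v=0: not odd, s = (-14)-0 = -14
v=6: not odd, s = (-14)-6 = -20
v=6: not odd, s = (-20)-6 = -26
v=-3: odd, s = (-26)-(-3) = -23
v=11: odd, s = (-23)-11 = -34
v=6: not odd, s = (-34)-6 = -40

-40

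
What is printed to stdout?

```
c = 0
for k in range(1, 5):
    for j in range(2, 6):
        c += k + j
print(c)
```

k=1,j=2: c = 0+3 = 3
k=1,j=3: c = 3+4 = 7
k=1,j=4: c = 7+5 = 12
k=1,j=5: c = 12+6 = 18
k=2,j=2: c = 18+4 = 22
k=2,j=3: c = 22+5 = 27
k=2,j=4: c = 27+6 = 33
k=2,j=5: c = 33+7 = 40
k=3,j=2: c = 40+5 = 45
k=3,j=3: c = 45+6 = 51
k=3,j=4: c = 51+7 = 58
k=3,j=5: c = 58+8 = 66
k=4,j=2: c = 66+6 = 72
k=4,j=3: c = 72+7 = 79
k=4,j=4: c = 79+8 = 87
k=4,j=5: c = 87+9 = 96

96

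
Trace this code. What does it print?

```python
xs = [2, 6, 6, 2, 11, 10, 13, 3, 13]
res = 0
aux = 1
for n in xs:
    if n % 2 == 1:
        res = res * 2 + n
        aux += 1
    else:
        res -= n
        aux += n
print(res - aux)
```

-208

n=2: not odd, res = 0-2 = -2; aux=3
n=6: not odd, res = (-2)-6 = -8; aux=9
n=6: not odd, res = (-8)-6 = -14; aux=15
n=2: not odd, res = (-14)-2 = -16; aux=17
n=11: odd, res = (-16)*2+11 = -21; aux=18
n=10: not odd, res = (-21)-10 = -31; aux=28
n=13: odd, res = (-31)*2+13 = -49; aux=29
n=3: odd, res = (-49)*2+3 = -95; aux=30
n=13: odd, res = (-95)*2+13 = -177; aux=31
res-aux = (-177)-31 = -208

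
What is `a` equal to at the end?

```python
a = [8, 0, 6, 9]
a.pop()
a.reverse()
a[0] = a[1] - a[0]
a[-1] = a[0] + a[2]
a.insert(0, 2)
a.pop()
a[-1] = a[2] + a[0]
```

[2, -6, 2]

pop() removes 9 → [8, 0, 6]
reverse → [6, 0, 8]
a[0] = a[1]-a[0] = 0-6 = -6 → [-6, 0, 8]
a[-1] = a[0]+a[2] = (-6)+8 = 2 → [-6, 0, 2]
insert 2 at 0 → [2, -6, 0, 2]
pop() removes 2 → [2, -6, 0]
a[-1] = a[2]+a[0] = 0+2 = 2 → [2, -6, 2]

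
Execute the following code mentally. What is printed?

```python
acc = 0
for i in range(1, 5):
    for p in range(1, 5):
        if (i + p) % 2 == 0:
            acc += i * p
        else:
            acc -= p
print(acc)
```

i=1,p=1: even sum, acc = 0+1 = 1
i=1,p=2: odd sum, acc = 1-2 = -1
i=1,p=3: even sum, acc = (-1)+3 = 2
i=1,p=4: odd sum, acc = 2-4 = -2
i=2,p=1: odd sum, acc = (-2)-1 = -3
i=2,p=2: even sum, acc = (-3)+4 = 1
i=2,p=3: odd sum, acc = 1-3 = -2
i=2,p=4: even sum, acc = (-2)+8 = 6
i=3,p=1: even sum, acc = 6+3 = 9
i=3,p=2: odd sum, acc = 9-2 = 7
i=3,p=3: even sum, acc = 7+9 = 16
i=3,p=4: odd sum, acc = 16-4 = 12
i=4,p=1: odd sum, acc = 12-1 = 11
i=4,p=2: even sum, acc = 11+8 = 19
i=4,p=3: odd sum, acc = 19-3 = 16
i=4,p=4: even sum, acc = 16+16 = 32

32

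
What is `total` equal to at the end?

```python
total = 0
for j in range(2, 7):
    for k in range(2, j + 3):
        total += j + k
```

j=2,k=2: total = 0+4 = 4
j=2,k=3: total = 4+5 = 9
j=2,k=4: total = 9+6 = 15
j=3,k=2: total = 15+5 = 20
j=3,k=3: total = 20+6 = 26
j=3,k=4: total = 26+7 = 33
j=3,k=5: total = 33+8 = 41
j=4,k=2: total = 41+6 = 47
j=4,k=3: total = 47+7 = 54
j=4,k=4: total = 54+8 = 62
j=4,k=5: total = 62+9 = 71
j=4,k=6: total = 71+10 = 81
j=5,k=2: total = 81+7 = 88
j=5,k=3: total = 88+8 = 96
j=5,k=4: total = 96+9 = 105
j=5,k=5: total = 105+10 = 115
j=5,k=6: total = 115+11 = 126
j=5,k=7: total = 126+12 = 138
j=6,k=2: total = 138+8 = 146
j=6,k=3: total = 146+9 = 155
j=6,k=4: total = 155+10 = 165
j=6,k=5: total = 165+11 = 176
j=6,k=6: total = 176+12 = 188
j=6,k=7: total = 188+13 = 201
j=6,k=8: total = 201+14 = 215

215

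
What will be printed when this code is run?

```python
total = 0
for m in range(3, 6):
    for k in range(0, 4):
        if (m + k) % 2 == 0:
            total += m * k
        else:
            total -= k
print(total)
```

32

m=3,k=0: odd sum, total = 0-0 = 0
m=3,k=1: even sum, total = 0+3 = 3
m=3,k=2: odd sum, total = 3-2 = 1
m=3,k=3: even sum, total = 1+9 = 10
m=4,k=0: even sum, total = 10+0 = 10
m=4,k=1: odd sum, total = 10-1 = 9
m=4,k=2: even sum, total = 9+8 = 17
m=4,k=3: odd sum, total = 17-3 = 14
m=5,k=0: odd sum, total = 14-0 = 14
m=5,k=1: even sum, total = 14+5 = 19
m=5,k=2: odd sum, total = 19-2 = 17
m=5,k=3: even sum, total = 17+15 = 32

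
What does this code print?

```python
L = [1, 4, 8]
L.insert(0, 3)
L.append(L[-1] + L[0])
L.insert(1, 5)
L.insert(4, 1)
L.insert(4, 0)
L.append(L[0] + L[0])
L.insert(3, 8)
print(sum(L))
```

insert 3 at 0 → [3, 1, 4, 8]
append L[-1]+L[0] = 8+3 = 11 → [3, 1, 4, 8, 11]
insert 5 at 1 → [3, 5, 1, 4, 8, 11]
insert 1 at 4 → [3, 5, 1, 4, 1, 8, 11]
insert 0 at 4 → [3, 5, 1, 4, 0, 1, 8, 11]
append L[0]+L[0] = 3+3 = 6 → [3, 5, 1, 4, 0, 1, 8, 11, 6]
insert 8 at 3 → [3, 5, 1, 8, 4, 0, 1, 8, 11, 6]
sum = 47

47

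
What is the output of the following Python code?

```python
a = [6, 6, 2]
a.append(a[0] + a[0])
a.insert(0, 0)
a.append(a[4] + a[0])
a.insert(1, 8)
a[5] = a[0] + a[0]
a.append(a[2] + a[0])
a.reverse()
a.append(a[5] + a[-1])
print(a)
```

append a[0]+a[0] = 6+6 = 12 → [6, 6, 2, 12]
insert 0 at 0 → [0, 6, 6, 2, 12]
append a[4]+a[0] = 12+0 = 12 → [0, 6, 6, 2, 12, 12]
insert 8 at 1 → [0, 8, 6, 6, 2, 12, 12]
a[5] = a[0]+a[0] = 0+0 = 0 → [0, 8, 6, 6, 2, 0, 12]
append a[2]+a[0] = 6+0 = 6 → [0, 8, 6, 6, 2, 0, 12, 6]
reverse → [6, 12, 0, 2, 6, 6, 8, 0]
append a[5]+a[-1] = 6+0 = 6 → [6, 12, 0, 2, 6, 6, 8, 0, 6]

[6, 12, 0, 2, 6, 6, 8, 0, 6]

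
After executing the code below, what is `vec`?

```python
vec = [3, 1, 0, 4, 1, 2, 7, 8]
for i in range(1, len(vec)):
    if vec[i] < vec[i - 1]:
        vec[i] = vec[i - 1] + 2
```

i=1: 1<3, vec[1] = 3+2 = 5 → [3, 5, 0, 4, 1, 2, 7, 8]
i=2: 0<5, vec[2] = 5+2 = 7 → [3, 5, 7, 4, 1, 2, 7, 8]
i=3: 4<7, vec[3] = 7+2 = 9 → [3, 5, 7, 9, 1, 2, 7, 8]
i=4: 1<9, vec[4] = 9+2 = 11 → [3, 5, 7, 9, 11, 2, 7, 8]
i=5: 2<11, vec[5] = 11+2 = 13 → [3, 5, 7, 9, 11, 13, 7, 8]
i=6: 7<13, vec[6] = 13+2 = 15 → [3, 5, 7, 9, 11, 13, 15, 8]
i=7: 8<15, vec[7] = 15+2 = 17 → [3, 5, 7, 9, 11, 13, 15, 17]

[3, 5, 7, 9, 11, 13, 15, 17]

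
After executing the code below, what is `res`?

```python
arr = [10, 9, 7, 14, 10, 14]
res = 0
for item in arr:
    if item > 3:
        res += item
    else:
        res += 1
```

64

item=10: >3, res = 0+10 = 10
item=9: >3, res = 10+9 = 19
item=7: >3, res = 19+7 = 26
item=14: >3, res = 26+14 = 40
item=10: >3, res = 40+10 = 50
item=14: >3, res = 50+14 = 64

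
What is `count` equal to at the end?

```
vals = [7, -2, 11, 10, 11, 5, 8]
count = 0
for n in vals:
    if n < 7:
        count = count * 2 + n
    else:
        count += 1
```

12

n=7: not <7, count = 0+1 = 1
n=-2: <7, count = 1*2+(-2) = 0
n=11: not <7, count = 0+1 = 1
n=10: not <7, count = 1+1 = 2
n=11: not <7, count = 2+1 = 3
n=5: <7, count = 3*2+5 = 11
n=8: not <7, count = 11+1 = 12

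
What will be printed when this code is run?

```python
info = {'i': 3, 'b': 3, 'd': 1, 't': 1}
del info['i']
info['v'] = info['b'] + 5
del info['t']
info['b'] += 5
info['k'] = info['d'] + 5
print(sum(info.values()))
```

del 'i' → {'b': 3, 'd': 1, 't': 1}
info['v'] = info['b']+5 = 8 → {'b': 3, 'd': 1, 't': 1, 'v': 8}
del 't' → {'b': 3, 'd': 1, 'v': 8}
info['b'] = 3+5 = 8 → {'b': 8, 'd': 1, 'v': 8}
info['k'] = info['d']+5 = 6 → {'b': 8, 'd': 1, 'v': 8, 'k': 6}
sum of values = 23

23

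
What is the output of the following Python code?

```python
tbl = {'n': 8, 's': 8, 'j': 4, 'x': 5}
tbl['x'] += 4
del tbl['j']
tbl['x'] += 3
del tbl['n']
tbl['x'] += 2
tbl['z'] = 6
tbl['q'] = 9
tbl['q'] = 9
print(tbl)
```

{'s': 8, 'x': 14, 'z': 6, 'q': 9}

tbl['x'] = 5+4 = 9 → {'n': 8, 's': 8, 'j': 4, 'x': 9}
del 'j' → {'n': 8, 's': 8, 'x': 9}
tbl['x'] = 9+3 = 12 → {'n': 8, 's': 8, 'x': 12}
del 'n' → {'s': 8, 'x': 12}
tbl['x'] = 12+2 = 14 → {'s': 8, 'x': 14}
tbl['z'] = 6 → {'s': 8, 'x': 14, 'z': 6}
tbl['q'] = 9 → {'s': 8, 'x': 14, 'z': 6, 'q': 9}
tbl['q'] = 9 → {'s': 8, 'x': 14, 'z': 6, 'q': 9}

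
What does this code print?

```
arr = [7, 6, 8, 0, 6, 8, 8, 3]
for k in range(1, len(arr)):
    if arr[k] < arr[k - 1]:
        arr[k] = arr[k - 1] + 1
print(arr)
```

k=1: 6<7, arr[1] = 7+1 = 8 → [7, 8, 8, 0, 6, 8, 8, 3]
k=2: 8>=8, unchanged → [7, 8, 8, 0, 6, 8, 8, 3]
k=3: 0<8, arr[3] = 8+1 = 9 → [7, 8, 8, 9, 6, 8, 8, 3]
k=4: 6<9, arr[4] = 9+1 = 10 → [7, 8, 8, 9, 10, 8, 8, 3]
k=5: 8<10, arr[5] = 10+1 = 11 → [7, 8, 8, 9, 10, 11, 8, 3]
k=6: 8<11, arr[6] = 11+1 = 12 → [7, 8, 8, 9, 10, 11, 12, 3]
k=7: 3<12, arr[7] = 12+1 = 13 → [7, 8, 8, 9, 10, 11, 12, 13]

[7, 8, 8, 9, 10, 11, 12, 13]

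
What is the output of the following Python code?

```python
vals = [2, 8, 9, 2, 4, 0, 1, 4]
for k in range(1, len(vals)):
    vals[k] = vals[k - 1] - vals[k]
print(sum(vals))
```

-126

k=1: vals[1] = 2-8 = -6 → [2, -6, 9, 2, 4, 0, 1, 4]
k=2: vals[2] = (-6)-9 = -15 → [2, -6, -15, 2, 4, 0, 1, 4]
k=3: vals[3] = (-15)-2 = -17 → [2, -6, -15, -17, 4, 0, 1, 4]
k=4: vals[4] = (-17)-4 = -21 → [2, -6, -15, -17, -21, 0, 1, 4]
k=5: vals[5] = (-21)-0 = -21 → [2, -6, -15, -17, -21, -21, 1, 4]
k=6: vals[6] = (-21)-1 = -22 → [2, -6, -15, -17, -21, -21, -22, 4]
k=7: vals[7] = (-22)-4 = -26 → [2, -6, -15, -17, -21, -21, -22, -26]
sum = -126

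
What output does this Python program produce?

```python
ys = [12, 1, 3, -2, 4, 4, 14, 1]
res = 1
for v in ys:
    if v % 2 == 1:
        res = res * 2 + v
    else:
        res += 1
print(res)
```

35

v=12: not odd, res = 1+1 = 2
v=1: odd, res = 2*2+1 = 5
v=3: odd, res = 5*2+3 = 13
v=-2: not odd, res = 13+1 = 14
v=4: not odd, res = 14+1 = 15
v=4: not odd, res = 15+1 = 16
v=14: not odd, res = 16+1 = 17
v=1: odd, res = 17*2+1 = 35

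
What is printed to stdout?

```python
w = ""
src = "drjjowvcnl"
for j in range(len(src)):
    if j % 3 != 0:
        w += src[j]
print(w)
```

rjowcn

j=0: skip
j=1: add 'r' → 'r'
j=2: add 'j' → 'rj'
j=3: skip
j=4: add 'o' → 'rjo'
j=5: add 'w' → 'rjow'
j=6: skip
j=7: add 'c' → 'rjowc'
j=8: add 'n' → 'rjowcn'
j=9: skip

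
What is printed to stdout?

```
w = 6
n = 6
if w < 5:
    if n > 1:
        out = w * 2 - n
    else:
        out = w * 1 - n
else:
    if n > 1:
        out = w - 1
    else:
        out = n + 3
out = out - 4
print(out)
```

w=6, n=6
w < 5 is False; n > 1 is True
→ out = w - 1 = 5
out = 5-4 = 1

1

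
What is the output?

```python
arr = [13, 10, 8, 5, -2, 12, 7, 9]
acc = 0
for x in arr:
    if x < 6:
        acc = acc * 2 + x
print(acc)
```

x=13: not <6
x=10: not <6
x=8: not <6
x=5: <6, acc = 0*2+5 = 5
x=-2: <6, acc = 5*2+(-2) = 8
x=12: not <6
x=7: not <6
x=9: not <6

8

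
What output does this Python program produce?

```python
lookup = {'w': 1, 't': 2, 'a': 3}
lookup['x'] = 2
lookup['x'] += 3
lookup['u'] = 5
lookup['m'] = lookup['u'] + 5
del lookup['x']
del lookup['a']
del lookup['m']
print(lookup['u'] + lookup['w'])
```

6

lookup['x'] = 2 → {'w': 1, 't': 2, 'a': 3, 'x': 2}
lookup['x'] = 2+3 = 5 → {'w': 1, 't': 2, 'a': 3, 'x': 5}
lookup['u'] = 5 → {'w': 1, 't': 2, 'a': 3, 'x': 5, 'u': 5}
lookup['m'] = lookup['u']+5 = 10 → {'w': 1, 't': 2, 'a': 3, 'x': 5, 'u': 5, 'm': 10}
del 'x' → {'w': 1, 't': 2, 'a': 3, 'u': 5, 'm': 10}
del 'a' → {'w': 1, 't': 2, 'u': 5, 'm': 10}
del 'm' → {'w': 1, 't': 2, 'u': 5}
lookup['u']+lookup['w'] = 5+1 = 6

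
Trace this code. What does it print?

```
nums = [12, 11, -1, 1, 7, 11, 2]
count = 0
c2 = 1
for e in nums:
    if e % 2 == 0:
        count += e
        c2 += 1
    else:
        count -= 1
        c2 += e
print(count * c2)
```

e=12: even, count = 0+12 = 12; c2=2
e=11: not even, count = 12-1 = 11; c2=13
e=-1: not even, count = 11-1 = 10; c2=12
e=1: not even, count = 10-1 = 9; c2=13
e=7: not even, count = 9-1 = 8; c2=20
e=11: not even, count = 8-1 = 7; c2=31
e=2: even, count = 7+2 = 9; c2=32
count*c2 = 9*32 = 288

288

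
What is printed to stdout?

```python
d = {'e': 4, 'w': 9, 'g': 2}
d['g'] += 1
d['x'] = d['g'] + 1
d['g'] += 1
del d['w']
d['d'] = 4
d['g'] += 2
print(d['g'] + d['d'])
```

d['g'] = 2+1 = 3 → {'e': 4, 'w': 9, 'g': 3}
d['x'] = d['g']+1 = 4 → {'e': 4, 'w': 9, 'g': 3, 'x': 4}
d['g'] = 3+1 = 4 → {'e': 4, 'w': 9, 'g': 4, 'x': 4}
del 'w' → {'e': 4, 'g': 4, 'x': 4}
d['d'] = 4 → {'e': 4, 'g': 4, 'x': 4, 'd': 4}
d['g'] = 4+2 = 6 → {'e': 4, 'g': 6, 'x': 4, 'd': 4}
d['g']+d['d'] = 6+4 = 10

10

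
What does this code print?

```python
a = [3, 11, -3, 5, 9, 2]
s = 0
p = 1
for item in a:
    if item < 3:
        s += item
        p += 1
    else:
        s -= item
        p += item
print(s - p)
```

item=3: not <3, s = 0-3 = -3; p=4
item=11: not <3, s = (-3)-11 = -14; p=15
item=-3: <3, s = (-14)+(-3) = -17; p=16
item=5: not <3, s = (-17)-5 = -22; p=21
item=9: not <3, s = (-22)-9 = -31; p=30
item=2: <3, s = (-31)+2 = -29; p=31
s-p = (-29)-31 = -60

-60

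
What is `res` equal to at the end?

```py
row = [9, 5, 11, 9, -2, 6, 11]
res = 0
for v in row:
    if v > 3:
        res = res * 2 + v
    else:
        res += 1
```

519

v=9: >3, res = 0*2+9 = 9
v=5: >3, res = 9*2+5 = 23
v=11: >3, res = 23*2+11 = 57
v=9: >3, res = 57*2+9 = 123
v=-2: not >3, res = 123+1 = 124
v=6: >3, res = 124*2+6 = 254
v=11: >3, res = 254*2+11 = 519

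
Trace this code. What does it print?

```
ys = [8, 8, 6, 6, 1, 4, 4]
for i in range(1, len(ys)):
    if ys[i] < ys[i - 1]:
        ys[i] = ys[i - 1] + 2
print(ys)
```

[8, 8, 10, 12, 14, 16, 18]

i=1: 8>=8, unchanged → [8, 8, 6, 6, 1, 4, 4]
i=2: 6<8, ys[2] = 8+2 = 10 → [8, 8, 10, 6, 1, 4, 4]
i=3: 6<10, ys[3] = 10+2 = 12 → [8, 8, 10, 12, 1, 4, 4]
i=4: 1<12, ys[4] = 12+2 = 14 → [8, 8, 10, 12, 14, 4, 4]
i=5: 4<14, ys[5] = 14+2 = 16 → [8, 8, 10, 12, 14, 16, 4]
i=6: 4<16, ys[6] = 16+2 = 18 → [8, 8, 10, 12, 14, 16, 18]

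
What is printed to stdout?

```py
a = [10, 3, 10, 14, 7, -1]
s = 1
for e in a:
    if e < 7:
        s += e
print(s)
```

3

e=10: not <7
e=3: <7, s = 1+3 = 4
e=10: not <7
e=14: not <7
e=7: not <7
e=-1: <7, s = 4+(-1) = 3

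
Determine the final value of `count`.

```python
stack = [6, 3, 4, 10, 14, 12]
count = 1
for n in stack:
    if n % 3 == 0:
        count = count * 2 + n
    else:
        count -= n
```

-6

n=6: %3==0, count = 1*2+6 = 8
n=3: %3==0, count = 8*2+3 = 19
n=4: not %3==0, count = 19-4 = 15
n=10: not %3==0, count = 15-10 = 5
n=14: not %3==0, count = 5-14 = -9
n=12: %3==0, count = (-9)*2+12 = -6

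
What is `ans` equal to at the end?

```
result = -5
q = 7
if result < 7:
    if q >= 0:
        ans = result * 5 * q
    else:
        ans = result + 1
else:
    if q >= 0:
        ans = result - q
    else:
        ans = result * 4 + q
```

result=-5, q=7
result < 7 is True; q >= 0 is True
→ ans = result * 5 * q = -175

-175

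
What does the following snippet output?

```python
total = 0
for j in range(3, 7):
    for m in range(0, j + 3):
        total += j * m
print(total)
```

485

j=3,m=0: total = 0+0 = 0
j=3,m=1: total = 0+3 = 3
j=3,m=2: total = 3+6 = 9
j=3,m=3: total = 9+9 = 18
j=3,m=4: total = 18+12 = 30
j=3,m=5: total = 30+15 = 45
j=4,m=0: total = 45+0 = 45
j=4,m=1: total = 45+4 = 49
j=4,m=2: total = 49+8 = 57
j=4,m=3: total = 57+12 = 69
j=4,m=4: total = 69+16 = 85
j=4,m=5: total = 85+20 = 105
j=4,m=6: total = 105+24 = 129
j=5,m=0: total = 129+0 = 129
j=5,m=1: total = 129+5 = 134
j=5,m=2: total = 134+10 = 144
j=5,m=3: total = 144+15 = 159
j=5,m=4: total = 159+20 = 179
j=5,m=5: total = 179+25 = 204
j=5,m=6: total = 204+30 = 234
j=5,m=7: total = 234+35 = 269
j=6,m=0: total = 269+0 = 269
j=6,m=1: total = 269+6 = 275
j=6,m=2: total = 275+12 = 287
j=6,m=3: total = 287+18 = 305
j=6,m=4: total = 305+24 = 329
j=6,m=5: total = 329+30 = 359
j=6,m=6: total = 359+36 = 395
j=6,m=7: total = 395+42 = 437
j=6,m=8: total = 437+48 = 485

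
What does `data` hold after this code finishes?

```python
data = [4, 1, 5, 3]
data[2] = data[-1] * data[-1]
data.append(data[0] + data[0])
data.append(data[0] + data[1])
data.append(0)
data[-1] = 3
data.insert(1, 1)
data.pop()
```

data[2] = data[-1]*data[-1] = 3*3 = 9 → [4, 1, 9, 3]
append data[0]+data[0] = 4+4 = 8 → [4, 1, 9, 3, 8]
append data[0]+data[1] = 4+1 = 5 → [4, 1, 9, 3, 8, 5]
append 0 → [4, 1, 9, 3, 8, 5, 0]
data[-1] = 3 → [4, 1, 9, 3, 8, 5, 3]
insert 1 at 1 → [4, 1, 1, 9, 3, 8, 5, 3]
pop() removes 3 → [4, 1, 1, 9, 3, 8, 5]

[4, 1, 1, 9, 3, 8, 5]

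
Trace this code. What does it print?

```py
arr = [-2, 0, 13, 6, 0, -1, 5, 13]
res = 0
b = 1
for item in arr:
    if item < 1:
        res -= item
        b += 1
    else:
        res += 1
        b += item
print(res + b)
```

item=-2: <1, res = 0-(-2) = 2; b=2
item=0: <1, res = 2-0 = 2; b=3
item=13: not <1, res = 2+1 = 3; b=16
item=6: not <1, res = 3+1 = 4; b=22
item=0: <1, res = 4-0 = 4; b=23
item=-1: <1, res = 4-(-1) = 5; b=24
item=5: not <1, res = 5+1 = 6; b=29
item=13: not <1, res = 6+1 = 7; b=42
res+b = 7+42 = 49

49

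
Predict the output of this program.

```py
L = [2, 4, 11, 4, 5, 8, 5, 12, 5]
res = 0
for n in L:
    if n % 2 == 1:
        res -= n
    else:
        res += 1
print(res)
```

n=2: not odd, res = 0+1 = 1
n=4: not odd, res = 1+1 = 2
n=11: odd, res = 2-11 = -9
n=4: not odd, res = (-9)+1 = -8
n=5: odd, res = (-8)-5 = -13
n=8: not odd, res = (-13)+1 = -12
n=5: odd, res = (-12)-5 = -17
n=12: not odd, res = (-17)+1 = -16
n=5: odd, res = (-16)-5 = -21

-21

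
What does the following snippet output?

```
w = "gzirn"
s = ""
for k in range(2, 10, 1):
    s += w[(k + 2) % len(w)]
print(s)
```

k=2: add w[4]='n' → 'n'
k=3: add w[0]='g' → 'ng'
k=4: add w[1]='z' → 'ngz'
k=5: add w[2]='i' → 'ngzi'
k=6: add w[3]='r' → 'ngzir'
k=7: add w[4]='n' → 'ngzirn'
k=8: add w[0]='g' → 'ngzirng'
k=9: add w[1]='z' → 'ngzirngz'

ngzirngz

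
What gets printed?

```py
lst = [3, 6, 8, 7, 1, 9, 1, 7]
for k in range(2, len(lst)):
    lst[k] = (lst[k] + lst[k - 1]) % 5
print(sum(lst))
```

k=2: lst[2] = (8+6)%5 = 4 → [3, 6, 4, 7, 1, 9, 1, 7]
k=3: lst[3] = (7+4)%5 = 1 → [3, 6, 4, 1, 1, 9, 1, 7]
k=4: lst[4] = (1+1)%5 = 2 → [3, 6, 4, 1, 2, 9, 1, 7]
k=5: lst[5] = (9+2)%5 = 1 → [3, 6, 4, 1, 2, 1, 1, 7]
k=6: lst[6] = (1+1)%5 = 2 → [3, 6, 4, 1, 2, 1, 2, 7]
k=7: lst[7] = (7+2)%5 = 4 → [3, 6, 4, 1, 2, 1, 2, 4]
sum = 23

23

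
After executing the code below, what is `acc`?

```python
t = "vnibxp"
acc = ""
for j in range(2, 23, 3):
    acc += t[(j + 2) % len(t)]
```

j=2: add t[4]='x' → 'x'
j=5: add t[1]='n' → 'xn'
j=8: add t[4]='x' → 'xnx'
j=11: add t[1]='n' → 'xnxn'
j=14: add t[4]='x' → 'xnxnx'
j=17: add t[1]='n' → 'xnxnxn'
j=20: add t[4]='x' → 'xnxnxnx'

'xnxnxnx'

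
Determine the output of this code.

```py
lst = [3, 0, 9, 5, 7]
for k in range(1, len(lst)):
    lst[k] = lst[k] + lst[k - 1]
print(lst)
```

k=1: lst[1] = 0+3 = 3 → [3, 3, 9, 5, 7]
k=2: lst[2] = 9+3 = 12 → [3, 3, 12, 5, 7]
k=3: lst[3] = 5+12 = 17 → [3, 3, 12, 17, 7]
k=4: lst[4] = 7+17 = 24 → [3, 3, 12, 17, 24]

[3, 3, 12, 17, 24]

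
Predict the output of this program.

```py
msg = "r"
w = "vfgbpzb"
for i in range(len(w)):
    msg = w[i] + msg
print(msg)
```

bzpbgfvr

i=0: prepend 'v' → 'vr'
i=1: prepend 'f' → 'fvr'
i=2: prepend 'g' → 'gfvr'
i=3: prepend 'b' → 'bgfvr'
i=4: prepend 'p' → 'pbgfvr'
i=5: prepend 'z' → 'zpbgfvr'
i=6: prepend 'b' → 'bzpbgfvr'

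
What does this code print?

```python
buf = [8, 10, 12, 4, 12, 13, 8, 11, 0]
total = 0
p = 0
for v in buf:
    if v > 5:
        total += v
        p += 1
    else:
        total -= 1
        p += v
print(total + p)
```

83

v=8: >5, total = 0+8 = 8; p=1
v=10: >5, total = 8+10 = 18; p=2
v=12: >5, total = 18+12 = 30; p=3
v=4: not >5, total = 30-1 = 29; p=7
v=12: >5, total = 29+12 = 41; p=8
v=13: >5, total = 41+13 = 54; p=9
v=8: >5, total = 54+8 = 62; p=10
v=11: >5, total = 62+11 = 73; p=11
v=0: not >5, total = 73-1 = 72; p=11
total+p = 72+11 = 83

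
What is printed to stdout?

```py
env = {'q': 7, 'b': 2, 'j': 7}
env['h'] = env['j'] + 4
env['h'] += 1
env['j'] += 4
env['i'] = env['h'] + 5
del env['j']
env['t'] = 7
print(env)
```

env['h'] = env['j']+4 = 11 → {'q': 7, 'b': 2, 'j': 7, 'h': 11}
env['h'] = 11+1 = 12 → {'q': 7, 'b': 2, 'j': 7, 'h': 12}
env['j'] = 7+4 = 11 → {'q': 7, 'b': 2, 'j': 11, 'h': 12}
env['i'] = env['h']+5 = 17 → {'q': 7, 'b': 2, 'j': 11, 'h': 12, 'i': 17}
del 'j' → {'q': 7, 'b': 2, 'h': 12, 'i': 17}
env['t'] = 7 → {'q': 7, 'b': 2, 'h': 12, 'i': 17, 't': 7}

{'q': 7, 'b': 2, 'h': 12, 'i': 17, 't': 7}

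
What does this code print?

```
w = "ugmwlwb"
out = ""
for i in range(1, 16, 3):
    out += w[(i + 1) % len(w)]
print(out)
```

i=1: add w[2]='m' → 'm'
i=4: add w[5]='w' → 'mw'
i=7: add w[1]='g' → 'mwg'
i=10: add w[4]='l' → 'mwgl'
i=13: add w[0]='u' → 'mwglu'

mwglu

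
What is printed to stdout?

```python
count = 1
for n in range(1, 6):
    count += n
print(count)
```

n=1: count = 1+1 = 2
n=2: count = 2+2 = 4
n=3: count = 4+3 = 7
n=4: count = 7+4 = 11
n=5: count = 11+5 = 16

16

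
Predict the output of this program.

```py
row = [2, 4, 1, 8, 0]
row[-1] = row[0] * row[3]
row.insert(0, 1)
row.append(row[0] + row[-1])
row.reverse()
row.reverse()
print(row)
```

[1, 2, 4, 1, 8, 16, 17]

row[-1] = row[0]*row[3] = 2*8 = 16 → [2, 4, 1, 8, 16]
insert 1 at 0 → [1, 2, 4, 1, 8, 16]
append row[0]+row[-1] = 1+16 = 17 → [1, 2, 4, 1, 8, 16, 17]
reverse → [17, 16, 8, 1, 4, 2, 1]
reverse → [1, 2, 4, 1, 8, 16, 17]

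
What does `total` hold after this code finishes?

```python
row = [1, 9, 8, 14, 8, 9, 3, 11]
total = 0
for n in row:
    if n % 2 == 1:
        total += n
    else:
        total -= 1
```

n=1: odd, total = 0+1 = 1
n=9: odd, total = 1+9 = 10
n=8: not odd, total = 10-1 = 9
n=14: not odd, total = 9-1 = 8
n=8: not odd, total = 8-1 = 7
n=9: odd, total = 7+9 = 16
n=3: odd, total = 16+3 = 19
n=11: odd, total = 19+11 = 30

30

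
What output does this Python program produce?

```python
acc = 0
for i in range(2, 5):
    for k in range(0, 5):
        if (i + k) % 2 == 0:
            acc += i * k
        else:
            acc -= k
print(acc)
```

34

i=2,k=0: even sum, acc = 0+0 = 0
i=2,k=1: odd sum, acc = 0-1 = -1
i=2,k=2: even sum, acc = (-1)+4 = 3
i=2,k=3: odd sum, acc = 3-3 = 0
i=2,k=4: even sum, acc = 0+8 = 8
i=3,k=0: odd sum, acc = 8-0 = 8
i=3,k=1: even sum, acc = 8+3 = 11
i=3,k=2: odd sum, acc = 11-2 = 9
i=3,k=3: even sum, acc = 9+9 = 18
i=3,k=4: odd sum, acc = 18-4 = 14
i=4,k=0: even sum, acc = 14+0 = 14
i=4,k=1: odd sum, acc = 14-1 = 13
i=4,k=2: even sum, acc = 13+8 = 21
i=4,k=3: odd sum, acc = 21-3 = 18
i=4,k=4: even sum, acc = 18+16 = 34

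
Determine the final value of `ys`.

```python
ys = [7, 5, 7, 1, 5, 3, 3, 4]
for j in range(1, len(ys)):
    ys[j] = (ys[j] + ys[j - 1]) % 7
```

j=1: ys[1] = (5+7)%7 = 5 → [7, 5, 7, 1, 5, 3, 3, 4]
j=2: ys[2] = (7+5)%7 = 5 → [7, 5, 5, 1, 5, 3, 3, 4]
j=3: ys[3] = (1+5)%7 = 6 → [7, 5, 5, 6, 5, 3, 3, 4]
j=4: ys[4] = (5+6)%7 = 4 → [7, 5, 5, 6, 4, 3, 3, 4]
j=5: ys[5] = (3+4)%7 = 0 → [7, 5, 5, 6, 4, 0, 3, 4]
j=6: ys[6] = (3+0)%7 = 3 → [7, 5, 5, 6, 4, 0, 3, 4]
j=7: ys[7] = (4+3)%7 = 0 → [7, 5, 5, 6, 4, 0, 3, 0]

[7, 5, 5, 6, 4, 0, 3, 0]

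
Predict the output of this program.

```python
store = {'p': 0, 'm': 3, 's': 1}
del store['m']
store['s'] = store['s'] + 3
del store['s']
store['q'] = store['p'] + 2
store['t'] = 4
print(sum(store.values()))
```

6

del 'm' → {'p': 0, 's': 1}
store['s'] = store['s']+3 = 4 → {'p': 0, 's': 4}
del 's' → {'p': 0}
store['q'] = store['p']+2 = 2 → {'p': 0, 'q': 2}
store['t'] = 4 → {'p': 0, 'q': 2, 't': 4}
sum of values = 6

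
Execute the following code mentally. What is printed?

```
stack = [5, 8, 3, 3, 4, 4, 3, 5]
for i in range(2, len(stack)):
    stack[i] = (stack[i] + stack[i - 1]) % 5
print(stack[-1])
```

i=2: stack[2] = (3+8)%5 = 1 → [5, 8, 1, 3, 4, 4, 3, 5]
i=3: stack[3] = (3+1)%5 = 4 → [5, 8, 1, 4, 4, 4, 3, 5]
i=4: stack[4] = (4+4)%5 = 3 → [5, 8, 1, 4, 3, 4, 3, 5]
i=5: stack[5] = (4+3)%5 = 2 → [5, 8, 1, 4, 3, 2, 3, 5]
i=6: stack[6] = (3+2)%5 = 0 → [5, 8, 1, 4, 3, 2, 0, 5]
i=7: stack[7] = (5+0)%5 = 0 → [5, 8, 1, 4, 3, 2, 0, 0]

0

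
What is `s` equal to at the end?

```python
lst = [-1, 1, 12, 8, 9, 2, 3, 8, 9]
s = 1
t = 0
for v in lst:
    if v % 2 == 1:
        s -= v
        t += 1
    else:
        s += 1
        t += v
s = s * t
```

-560

v=-1: odd, s = 1-(-1) = 2; t=1
v=1: odd, s = 2-1 = 1; t=2
v=12: not odd, s = 1+1 = 2; t=14
v=8: not odd, s = 2+1 = 3; t=22
v=9: odd, s = 3-9 = -6; t=23
v=2: not odd, s = (-6)+1 = -5; t=25
v=3: odd, s = (-5)-3 = -8; t=26
v=8: not odd, s = (-8)+1 = -7; t=34
v=9: odd, s = (-7)-9 = -16; t=35
s*t = (-16)*35 = -560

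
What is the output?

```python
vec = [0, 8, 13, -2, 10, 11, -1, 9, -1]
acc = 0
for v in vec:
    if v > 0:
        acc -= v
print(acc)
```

-51

v=0: not >0
v=8: >0, acc = 0-8 = -8
v=13: >0, acc = (-8)-13 = -21
v=-2: not >0
v=10: >0, acc = (-21)-10 = -31
v=11: >0, acc = (-31)-11 = -42
v=-1: not >0
v=9: >0, acc = (-42)-9 = -51
v=-1: not >0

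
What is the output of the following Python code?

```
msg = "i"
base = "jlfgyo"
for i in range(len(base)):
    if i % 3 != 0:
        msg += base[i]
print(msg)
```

i=0: skip
i=1: add 'l' → 'il'
i=2: add 'f' → 'ilf'
i=3: skip
i=4: add 'y' → 'ilfy'
i=5: add 'o' → 'ilfyo'

ilfyo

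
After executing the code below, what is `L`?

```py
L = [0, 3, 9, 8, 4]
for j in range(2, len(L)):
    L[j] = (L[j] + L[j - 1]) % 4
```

j=2: L[2] = (9+3)%4 = 0 → [0, 3, 0, 8, 4]
j=3: L[3] = (8+0)%4 = 0 → [0, 3, 0, 0, 4]
j=4: L[4] = (4+0)%4 = 0 → [0, 3, 0, 0, 0]

[0, 3, 0, 0, 0]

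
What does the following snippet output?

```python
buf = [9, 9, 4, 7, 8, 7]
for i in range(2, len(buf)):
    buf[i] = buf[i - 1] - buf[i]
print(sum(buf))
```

-6

i=2: buf[2] = 9-4 = 5 → [9, 9, 5, 7, 8, 7]
i=3: buf[3] = 5-7 = -2 → [9, 9, 5, -2, 8, 7]
i=4: buf[4] = (-2)-8 = -10 → [9, 9, 5, -2, -10, 7]
i=5: buf[5] = (-10)-7 = -17 → [9, 9, 5, -2, -10, -17]
sum = -6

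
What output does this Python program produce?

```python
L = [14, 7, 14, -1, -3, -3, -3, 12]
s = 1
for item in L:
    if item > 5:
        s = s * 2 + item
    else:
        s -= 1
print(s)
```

188

item=14: >5, s = 1*2+14 = 16
item=7: >5, s = 16*2+7 = 39
item=14: >5, s = 39*2+14 = 92
item=-1: not >5, s = 92-1 = 91
item=-3: not >5, s = 91-1 = 90
item=-3: not >5, s = 90-1 = 89
item=-3: not >5, s = 89-1 = 88
item=12: >5, s = 88*2+12 = 188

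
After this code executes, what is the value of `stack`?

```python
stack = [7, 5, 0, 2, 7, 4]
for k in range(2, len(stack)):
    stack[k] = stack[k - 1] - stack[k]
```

[7, 5, 5, 3, -4, -8]

k=2: stack[2] = 5-0 = 5 → [7, 5, 5, 2, 7, 4]
k=3: stack[3] = 5-2 = 3 → [7, 5, 5, 3, 7, 4]
k=4: stack[4] = 3-7 = -4 → [7, 5, 5, 3, -4, 4]
k=5: stack[5] = (-4)-4 = -8 → [7, 5, 5, 3, -4, -8]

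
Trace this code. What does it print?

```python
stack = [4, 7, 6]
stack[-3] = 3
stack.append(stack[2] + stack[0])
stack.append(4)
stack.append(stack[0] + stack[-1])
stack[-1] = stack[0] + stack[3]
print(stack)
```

stack[-3] = 3 → [3, 7, 6]
append stack[2]+stack[0] = 6+3 = 9 → [3, 7, 6, 9]
append 4 → [3, 7, 6, 9, 4]
append stack[0]+stack[-1] = 3+4 = 7 → [3, 7, 6, 9, 4, 7]
stack[-1] = stack[0]+stack[3] = 3+9 = 12 → [3, 7, 6, 9, 4, 12]

[3, 7, 6, 9, 4, 12]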